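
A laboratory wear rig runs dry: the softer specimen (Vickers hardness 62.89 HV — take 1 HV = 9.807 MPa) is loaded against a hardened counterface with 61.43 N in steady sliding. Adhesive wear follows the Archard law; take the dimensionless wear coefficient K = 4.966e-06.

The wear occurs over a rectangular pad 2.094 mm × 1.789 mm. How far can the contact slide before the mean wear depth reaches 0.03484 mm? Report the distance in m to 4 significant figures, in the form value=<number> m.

value=263.9 m

Each operation holds full float precision, and printed values are rounded. Rounded just once: 4 significant figures.
Convert: Hardness H = 62.89 HV × 9.807 MPa/HV = 616.8 MPa = 6.168e+08 Pa.
Convert: Pad sides 2.094 mm × 1.789 mm = 0.002094 m × 0.001789 m. Contact area A = 0.002094 m × 0.001789 m = 3.746e-06 m².
Convert: Depth limit h_lim = 0.03484 mm = 3.484e-05 m.
In SI base units, W = 61.43 N, H = 6.168e+08 Pa, K = 4.966e-06.
Limit volume V_lim = h_lim·A = 3.484e-05 · 3.746e-06 = 1.305e-10 m³.
Sliding life L = V_lim·H/(K·W) = 1.305e-10 · 6.168e+08 / (4.966e-06 · 61.43) = 263.9 m.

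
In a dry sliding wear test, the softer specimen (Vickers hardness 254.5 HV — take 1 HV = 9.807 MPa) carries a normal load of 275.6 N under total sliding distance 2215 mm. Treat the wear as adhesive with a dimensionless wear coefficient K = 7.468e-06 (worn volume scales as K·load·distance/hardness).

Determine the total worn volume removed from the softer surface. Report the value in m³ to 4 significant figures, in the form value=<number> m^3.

value=1.827e-12 m^3

All arithmetic holds full float precision. Intermediates are displayed rounded. Rounded just once: 4 significant digits.
Distance covered L = 2215 mm = 2.215 m.
Hardness H = 254.5 HV × 9.807 MPa/HV = 2496 MPa = 2.496e+09 Pa.
SI base units throughout: W = 275.6 N, H = 2.496e+09 Pa, K = 7.468e-06.
Archard volume V = K·W·L/H = 7.468e-06 · 275.6 · 2.215 / 2.496e+09 = 1.827e-12 m³.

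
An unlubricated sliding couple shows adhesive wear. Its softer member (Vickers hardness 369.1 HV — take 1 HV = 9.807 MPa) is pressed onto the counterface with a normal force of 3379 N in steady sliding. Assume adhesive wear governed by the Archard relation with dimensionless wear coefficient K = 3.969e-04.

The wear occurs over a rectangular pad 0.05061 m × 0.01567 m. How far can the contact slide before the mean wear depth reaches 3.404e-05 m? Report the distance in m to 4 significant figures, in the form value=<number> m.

The intermediates are displayed rounded — every step runs at full float precision, and a lone final rounding: four significant digits.
Hardness H = 369.1 HV × 9.807 MPa/HV = 3620 MPa = 3.620e+09 Pa.
Contact area A = 0.05061 m × 0.01567 m = 7.931e-04 m².
In SI base units: W = 3379 N, H = 3.620e+09 Pa, K = 3.969e-04.
At the depth limit, V_lim = h_lim·A = 3.404e-05 · 7.931e-04 = 2.700e-08 m³.
Inverting, life L = V_lim·H/(K·W) = 2.700e-08 · 3.620e+09 / (3.969e-04 · 3379) = 72.86 m.

value=72.86 m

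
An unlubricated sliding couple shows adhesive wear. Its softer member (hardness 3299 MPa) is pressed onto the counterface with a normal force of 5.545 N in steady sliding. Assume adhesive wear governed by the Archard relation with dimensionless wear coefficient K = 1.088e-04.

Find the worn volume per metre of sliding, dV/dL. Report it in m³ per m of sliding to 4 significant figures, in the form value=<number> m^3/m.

value=1.829e-13 m^3/m

Displayed values are rounded, and every step carries full precision. Rounded once at the end, at 4 significant figures.
Convert: Hardness H = 3299 MPa = 3.299e+09 Pa.
Restated in SI base units: W = 5.545 N, H = 3.299e+09 Pa, K = 1.088e-04.
Rate of wear dV/dL = K·W/H, so: 1.088e-04 · 5.545 / 3.299e+09 = 1.829e-13 m³/m.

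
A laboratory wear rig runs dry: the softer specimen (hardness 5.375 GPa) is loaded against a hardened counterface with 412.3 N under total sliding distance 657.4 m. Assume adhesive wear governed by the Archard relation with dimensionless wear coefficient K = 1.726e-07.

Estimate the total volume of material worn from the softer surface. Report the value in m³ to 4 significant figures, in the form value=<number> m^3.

Every step keeps full precision; intermediate values are shown rounded; rounded once at the end: four significant figures.
Hardness H = 5.375 GPa = 5.375e+09 Pa.
Restated in SI base units: W = 412.3 N, H = 5.375e+09 Pa, K = 1.726e-07.
Wear volume V = K·W·L/H = 1.726e-07 · 412.3 · 657.4 / 5.375e+09 = 8.704e-12 m³.

value=8.704e-12 m^3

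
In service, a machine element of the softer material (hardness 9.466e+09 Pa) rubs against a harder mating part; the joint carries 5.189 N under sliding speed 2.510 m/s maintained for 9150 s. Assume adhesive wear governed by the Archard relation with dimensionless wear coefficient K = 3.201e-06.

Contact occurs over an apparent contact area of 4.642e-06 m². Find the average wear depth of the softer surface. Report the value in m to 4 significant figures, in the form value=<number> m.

value=8.681e-06 m

The intermediates are displayed rounded. All working math runs at full float precision; rounded once at the end, at 4 significant digits.
Distance covered L = v·t = 2.510 m/s × 9150 s = 2.297e+04 m.
Restated in SI base units: W = 5.189 N, H = 9.466e+09 Pa, K = 3.201e-06.
Apply Archard: V = K·W·L/H = 3.201e-06 · 5.189 · 2.297e+04 / 9.466e+09 = 4.030e-11 m³.
Wear depth h = V/A = 4.030e-11 / 4.642e-06 = 8.681e-06 m.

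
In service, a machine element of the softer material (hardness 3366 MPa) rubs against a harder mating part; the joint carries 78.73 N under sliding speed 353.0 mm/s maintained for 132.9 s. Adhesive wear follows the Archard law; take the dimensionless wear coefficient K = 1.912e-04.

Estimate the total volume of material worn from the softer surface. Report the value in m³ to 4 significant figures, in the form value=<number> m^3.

value=2.098e-10 m^3

The algebra runs at full precision, and intermediate values appear rounded. Rounded once at the end: four significant digits.
Sliding speed v = 353.0 mm/s = 0.3530 m/s. Sliding distance L = v·t = 0.3530 m/s × 132.9 s = 46.91 m.
Hardness H = 3366 MPa = 3.366e+09 Pa.
In SI base units, W = 78.73 N, H = 3.366e+09 Pa, K = 1.912e-04.
Volume removed: V = K·W·L/H = 1.912e-04 · 78.73 · 46.91 / 3.366e+09 = 2.098e-10 m³.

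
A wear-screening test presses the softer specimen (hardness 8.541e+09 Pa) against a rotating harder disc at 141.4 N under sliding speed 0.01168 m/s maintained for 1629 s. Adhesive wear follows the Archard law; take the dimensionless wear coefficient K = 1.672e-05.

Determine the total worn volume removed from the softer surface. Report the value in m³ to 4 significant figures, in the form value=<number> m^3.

The intermediates are displayed rounded; the algebra runs at full float precision — rounded just once to 4 significant digits.
Distance L = v·t = 0.01168 m/s × 1629 s = 19.03 m.
Expressed in SI base units: W = 141.4 N, H = 8.541e+09 Pa, K = 1.672e-05.
The Archard volume V = K·W·L/H = 1.672e-05 · 141.4 · 19.03 / 8.541e+09 = 5.267e-12 m³.

value=5.267e-12 m^3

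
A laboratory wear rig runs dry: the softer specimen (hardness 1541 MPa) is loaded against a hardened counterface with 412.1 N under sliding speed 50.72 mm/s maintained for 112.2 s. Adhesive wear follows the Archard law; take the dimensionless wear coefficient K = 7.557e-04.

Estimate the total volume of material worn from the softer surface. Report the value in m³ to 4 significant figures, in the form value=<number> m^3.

value=1.150e-09 m^3

Quoted intermediates are rounded, and every step runs at exact precision; a lone final rounding to four significant figures.
Sliding speed v = 50.72 mm/s = 0.05072 m/s. Sliding distance L = v·t = 0.05072 m/s × 112.2 s = 5.691 m.
Hardness H = 1541 MPa = 1.541e+09 Pa.
Collected in SI base units: W = 412.1 N, H = 1.541e+09 Pa, K = 7.557e-04.
Archard relation: V = K·W·L/H = 7.557e-04 · 412.1 · 5.691 / 1.541e+09 = 1.150e-09 m³.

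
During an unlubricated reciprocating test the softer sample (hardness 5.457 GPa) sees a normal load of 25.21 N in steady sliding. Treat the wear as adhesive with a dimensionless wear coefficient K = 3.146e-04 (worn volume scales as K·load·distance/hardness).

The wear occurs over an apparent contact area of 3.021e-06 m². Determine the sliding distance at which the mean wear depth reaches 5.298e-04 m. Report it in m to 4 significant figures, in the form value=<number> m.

value=1101 m

Shown intermediates are rounded; the algebra holds full precision; a lone final rounding: four significant figures.
Convert: Hardness H = 5.457 GPa = 5.457e+09 Pa.
Collected in SI base units: W = 25.21 N, H = 5.457e+09 Pa, K = 3.146e-04.
Volume at the limit: V_lim = h_lim·A = 5.298e-04 · 3.021e-06 = 1.601e-09 m³.
Sliding life L = V_lim·H/(K·W) = 1.601e-09 · 5.457e+09 / (3.146e-04 · 25.21) = 1101 m.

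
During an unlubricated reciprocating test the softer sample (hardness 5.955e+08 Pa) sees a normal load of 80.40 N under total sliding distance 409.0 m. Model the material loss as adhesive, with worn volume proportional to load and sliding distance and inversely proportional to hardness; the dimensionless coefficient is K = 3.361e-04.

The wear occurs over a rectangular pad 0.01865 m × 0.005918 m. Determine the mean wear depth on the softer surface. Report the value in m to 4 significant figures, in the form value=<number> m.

value=1.682e-04 m

Each operation carries exact precision. Intermediates appear rounded, and a single final rounding to 4 significant figures.
Contact area A = 0.01865 m × 0.005918 m = 1.104e-04 m².
Restated in SI base units: W = 80.40 N, H = 5.955e+08 Pa, K = 3.361e-04.
Archard relation: V = K·W·L/H = 3.361e-04 · 80.40 · 409.0 / 5.955e+08 = 1.856e-08 m³.
Average depth h = V/A = 1.856e-08 / 1.104e-04 = 1.682e-04 m.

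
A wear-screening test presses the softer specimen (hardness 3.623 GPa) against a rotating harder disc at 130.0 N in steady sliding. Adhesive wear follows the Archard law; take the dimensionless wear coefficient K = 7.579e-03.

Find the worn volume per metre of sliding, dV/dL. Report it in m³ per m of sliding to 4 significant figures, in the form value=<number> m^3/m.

value=2.719e-10 m^3/m

Intermediate values are displayed rounded. All working math holds exact precision, and rounded just once to 4 significant figures.
Hardness H = 3.623 GPa = 3.623e+09 Pa.
In SI base units, W = 130.0 N, H = 3.623e+09 Pa, K = 7.579e-03.
The wear rate dV/dL = K·W/H, per unit distance: 7.579e-03 · 130.0 / 3.623e+09 = 2.719e-10 m³/m.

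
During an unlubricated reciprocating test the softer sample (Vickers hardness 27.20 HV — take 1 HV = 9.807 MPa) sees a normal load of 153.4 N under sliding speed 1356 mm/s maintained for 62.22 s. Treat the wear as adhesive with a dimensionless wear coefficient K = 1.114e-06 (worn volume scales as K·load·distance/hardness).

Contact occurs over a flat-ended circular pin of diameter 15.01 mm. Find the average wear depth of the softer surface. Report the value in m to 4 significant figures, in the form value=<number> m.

value=3.055e-07 m

Each operation holds full float precision, and shown intermediates are rounded. Rounded once at the end: 4 significant digits.
Sliding speed v = 1356 mm/s = 1.356 m/s. Distance covered L = v·t = 1.356 m/s × 62.22 s = 84.37 m.
Hardness H = 27.20 HV × 9.807 MPa/HV = 266.8 MPa = 2.668e+08 Pa.
Pin diameter d = 15.01 mm = 0.01501 m. Contact area A = π·d²/4 = π·(0.01501 m)²/4 = 1.770e-04 m².
SI base units throughout: W = 153.4 N, H = 2.668e+08 Pa, K = 1.114e-06.
Archard relation: V = K·W·L/H = 1.114e-06 · 153.4 · 84.37 / 2.668e+08 = 5.405e-11 m³.
Average depth h = V/A = 5.405e-11 / 1.770e-04 = 3.055e-07 m.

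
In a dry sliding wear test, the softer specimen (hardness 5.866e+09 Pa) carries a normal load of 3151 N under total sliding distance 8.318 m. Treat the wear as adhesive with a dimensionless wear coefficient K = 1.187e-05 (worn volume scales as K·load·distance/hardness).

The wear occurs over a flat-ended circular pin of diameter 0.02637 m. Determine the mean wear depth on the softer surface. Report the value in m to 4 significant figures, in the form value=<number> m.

Intermediate values are printed rounded; each operation carries full precision — rounded once at the end, at 4 significant digits.
Contact area A = π·d²/4 = π·(0.02637 m)²/4 = 5.461e-04 m².
SI base units throughout: W = 3151 N, H = 5.866e+09 Pa, K = 1.187e-05.
Wear volume V = K·W·L/H = 1.187e-05 · 3151 · 8.318 / 5.866e+09 = 5.304e-11 m³.
Depth of wear h = V/A = 5.304e-11 / 5.461e-04 = 9.711e-08 m.

value=9.711e-08 m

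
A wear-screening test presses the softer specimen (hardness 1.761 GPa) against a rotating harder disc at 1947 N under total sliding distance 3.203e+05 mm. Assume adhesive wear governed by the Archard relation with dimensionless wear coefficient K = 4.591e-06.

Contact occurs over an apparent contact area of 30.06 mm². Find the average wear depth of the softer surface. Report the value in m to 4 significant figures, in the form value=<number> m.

value=5.409e-05 m

The computation runs at full float precision — intermediates are printed rounded — rounded just once to four significant digits.
Distance L = 3.203e+05 mm = 320.3 m.
Hardness H = 1.761 GPa = 1.761e+09 Pa.
Contact area A = 30.06 mm² = 3.006e-05 m².
Working in SI base units: W = 1947 N, H = 1.761e+09 Pa, K = 4.591e-06.
By Archard's law, V = K·W·L/H = 4.591e-06 · 1947 · 320.3 / 1.761e+09 = 1.626e-09 m³.
Mean wear depth h = V/A = 1.626e-09 / 3.006e-05 = 5.409e-05 m.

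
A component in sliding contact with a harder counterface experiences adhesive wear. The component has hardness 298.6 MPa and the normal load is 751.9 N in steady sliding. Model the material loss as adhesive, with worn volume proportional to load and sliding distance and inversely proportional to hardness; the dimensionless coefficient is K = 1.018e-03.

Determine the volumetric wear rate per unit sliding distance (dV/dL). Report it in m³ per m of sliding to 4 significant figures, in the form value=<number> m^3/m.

value=2.563e-09 m^3/m

All working math carries exact precision, and intermediates appear rounded. Rounded just once to four significant digits.
Convert: Hardness H = 298.6 MPa = 2.986e+08 Pa.
Working in SI base units: W = 751.9 N, H = 2.986e+08 Pa, K = 1.018e-03.
Sliding wear rate dV/dL = K·W/H, per unit distance: 1.018e-03 · 751.9 / 2.986e+08 = 2.563e-09 m³/m.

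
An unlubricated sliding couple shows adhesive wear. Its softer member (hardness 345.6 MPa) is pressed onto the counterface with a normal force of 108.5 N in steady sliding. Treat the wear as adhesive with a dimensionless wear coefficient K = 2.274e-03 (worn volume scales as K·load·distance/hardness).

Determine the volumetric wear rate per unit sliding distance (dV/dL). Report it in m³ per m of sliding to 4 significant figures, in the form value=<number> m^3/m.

value=7.139e-10 m^3/m

Intermediates are displayed rounded. The computation carries full precision — one last rounding: 4 significant digits.
Hardness H = 345.6 MPa = 3.456e+08 Pa.
As SI base values: W = 108.5 N, H = 3.456e+08 Pa, K = 2.274e-03.
The wear rate dV/dL = K·W/H: 2.274e-03 · 108.5 / 3.456e+08 = 7.139e-10 m³/m.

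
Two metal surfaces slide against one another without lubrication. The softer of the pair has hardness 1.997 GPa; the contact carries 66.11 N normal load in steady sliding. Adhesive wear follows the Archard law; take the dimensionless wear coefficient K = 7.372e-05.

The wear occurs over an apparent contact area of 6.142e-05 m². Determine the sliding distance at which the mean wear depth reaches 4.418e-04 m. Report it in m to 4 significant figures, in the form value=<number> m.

value=1.112e+04 m

All working math carries full float precision. The intermediates are printed rounded, and a lone final rounding, at four significant figures.
Convert: Hardness H = 1.997 GPa = 1.997e+09 Pa.
In SI base units: W = 66.11 N, H = 1.997e+09 Pa, K = 7.372e-05.
Permissible volume V_lim = h_lim·A = 4.418e-04 · 6.142e-05 = 2.714e-08 m³.
So the life L = V_lim·H/(K·W) = 2.714e-08 · 1.997e+09 / (7.372e-05 · 66.11) = 1.112e+04 m.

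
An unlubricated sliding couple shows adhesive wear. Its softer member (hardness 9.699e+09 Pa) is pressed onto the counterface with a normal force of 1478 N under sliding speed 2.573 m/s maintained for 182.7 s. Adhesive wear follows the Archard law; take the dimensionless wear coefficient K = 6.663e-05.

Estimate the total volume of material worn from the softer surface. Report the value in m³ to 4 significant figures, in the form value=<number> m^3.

value=4.773e-09 m^3

Intermediates appear rounded — all working math runs at full precision. Rounded once at the end: 4 significant figures.
Convert: Distance covered L = v·t = 2.573 m/s × 182.7 s = 470.1 m.
Expressed in SI base units: W = 1478 N, H = 9.699e+09 Pa, K = 6.663e-05.
Apply Archard: V = K·W·L/H = 6.663e-05 · 1478 · 470.1 / 9.699e+09 = 4.773e-09 m³.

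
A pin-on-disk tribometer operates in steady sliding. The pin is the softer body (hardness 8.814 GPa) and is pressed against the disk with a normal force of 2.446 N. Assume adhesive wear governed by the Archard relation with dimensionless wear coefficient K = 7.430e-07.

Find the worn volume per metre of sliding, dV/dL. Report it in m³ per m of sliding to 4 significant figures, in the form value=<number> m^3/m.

Each operation keeps full precision. Quoted intermediates are rounded; a single final rounding, at 4 significant figures.
Convert: Hardness H = 8.814 GPa = 8.814e+09 Pa.
SI base units throughout: W = 2.446 N, H = 8.814e+09 Pa, K = 7.430e-07.
Volumetric rate dV/dL = K·W/H — distance-free: 7.430e-07 · 2.446 / 8.814e+09 = 2.062e-16 m³/m.

value=2.062e-16 m^3/m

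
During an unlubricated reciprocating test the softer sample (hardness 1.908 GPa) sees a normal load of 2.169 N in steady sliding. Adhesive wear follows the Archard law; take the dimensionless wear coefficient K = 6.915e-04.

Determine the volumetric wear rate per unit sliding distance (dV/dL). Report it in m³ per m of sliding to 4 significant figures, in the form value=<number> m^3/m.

value=7.861e-13 m^3/m

Printed values are rounded — all arithmetic carries full float precision. Rounded once at the end, at four significant figures.
Hardness H = 1.908 GPa = 1.908e+09 Pa.
Restated in SI base units: W = 2.169 N, H = 1.908e+09 Pa, K = 6.915e-04.
The wear rate dV/dL = K·W/H (independent of L): 6.915e-04 · 2.169 / 1.908e+09 = 7.861e-13 m³/m.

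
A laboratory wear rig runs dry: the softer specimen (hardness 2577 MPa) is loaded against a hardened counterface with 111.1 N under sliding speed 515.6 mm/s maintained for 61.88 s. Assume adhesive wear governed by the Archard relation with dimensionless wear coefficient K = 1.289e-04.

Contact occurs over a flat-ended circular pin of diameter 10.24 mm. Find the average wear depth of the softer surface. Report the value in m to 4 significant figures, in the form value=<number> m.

value=2.153e-06 m

The computation holds full precision, and quoted intermediates are rounded — one last rounding: 4 significant figures.
Sliding speed v = 515.6 mm/s = 0.5156 m/s. Total distance L = v·t = 0.5156 m/s × 61.88 s = 31.91 m.
Hardness H = 2577 MPa = 2.577e+09 Pa.
Pin diameter d = 10.24 mm = 0.01024 m. Contact area A = π·d²/4 = π·(0.01024 m)²/4 = 8.235e-05 m².
Working in SI base units: W = 111.1 N, H = 2.577e+09 Pa, K = 1.289e-04.
Wear volume V = K·W·L/H = 1.289e-04 · 111.1 · 31.91 / 2.577e+09 = 1.773e-10 m³.
Mean wear depth h = V/A = 1.773e-10 / 8.235e-05 = 2.153e-06 m.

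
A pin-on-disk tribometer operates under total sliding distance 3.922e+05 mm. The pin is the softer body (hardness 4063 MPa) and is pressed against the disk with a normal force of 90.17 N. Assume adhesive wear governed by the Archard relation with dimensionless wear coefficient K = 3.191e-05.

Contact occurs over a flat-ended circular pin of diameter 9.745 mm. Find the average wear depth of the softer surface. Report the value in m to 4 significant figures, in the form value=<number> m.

The algebra carries full float precision, and the intermediates are printed rounded; one final rounding, at four significant digits.
Convert: Sliding distance L = 3.922e+05 mm = 392.2 m.
Convert: Hardness H = 4063 MPa = 4.063e+09 Pa.
Convert: Pin diameter d = 9.745 mm = 0.009745 m. Contact area A = π·d²/4 = π·(0.009745 m)²/4 = 7.459e-05 m².
Collected in SI base units: W = 90.17 N, H = 4.063e+09 Pa, K = 3.191e-05.
Worn volume V = K·W·L/H = 3.191e-05 · 90.17 · 392.2 / 4.063e+09 = 2.777e-10 m³.
Average depth h = V/A = 2.777e-10 / 7.459e-05 = 3.724e-06 m.

value=3.724e-06 m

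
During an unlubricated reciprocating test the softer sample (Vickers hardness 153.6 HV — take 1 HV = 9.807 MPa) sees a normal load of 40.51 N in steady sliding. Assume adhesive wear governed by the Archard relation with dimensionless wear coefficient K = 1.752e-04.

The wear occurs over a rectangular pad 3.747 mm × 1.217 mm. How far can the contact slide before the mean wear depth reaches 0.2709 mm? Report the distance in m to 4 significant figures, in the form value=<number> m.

value=262.2 m

The computation keeps full float precision, and intermediate values appear rounded — a lone final rounding to 4 significant figures.
Convert: Hardness H = 153.6 HV × 9.807 MPa/HV = 1506 MPa = 1.506e+09 Pa.
Convert: Pad sides 3.747 mm × 1.217 mm = 0.003747 m × 0.001217 m. Contact area A = 0.003747 m × 0.001217 m = 4.560e-06 m².
Convert: Depth limit h_lim = 0.2709 mm = 2.709e-04 m.
In SI base units, W = 40.51 N, H = 1.506e+09 Pa, K = 1.752e-04.
Limit volume V_lim = h_lim·A = 2.709e-04 · 4.560e-06 = 1.235e-09 m³.
Sliding life L = V_lim·H/(K·W) = 1.235e-09 · 1.506e+09 / (1.752e-04 · 40.51) = 262.2 m.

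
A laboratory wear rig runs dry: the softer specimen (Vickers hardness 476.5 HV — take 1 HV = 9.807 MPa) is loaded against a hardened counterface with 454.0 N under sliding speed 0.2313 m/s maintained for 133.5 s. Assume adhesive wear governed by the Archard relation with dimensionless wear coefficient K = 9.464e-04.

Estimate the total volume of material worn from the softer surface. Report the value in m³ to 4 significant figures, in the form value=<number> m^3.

value=2.839e-09 m^3

Intermediate values are shown rounded, and each operation runs at exact precision; rounded just once to 4 significant digits.
Sliding distance L = v·t = 0.2313 m/s × 133.5 s = 30.88 m.
Hardness H = 476.5 HV × 9.807 MPa/HV = 4673 MPa = 4.673e+09 Pa.
In SI base units: W = 454.0 N, H = 4.673e+09 Pa, K = 9.464e-04.
Worn volume V = K·W·L/H = 9.464e-04 · 454.0 · 30.88 / 4.673e+09 = 2.839e-09 m³.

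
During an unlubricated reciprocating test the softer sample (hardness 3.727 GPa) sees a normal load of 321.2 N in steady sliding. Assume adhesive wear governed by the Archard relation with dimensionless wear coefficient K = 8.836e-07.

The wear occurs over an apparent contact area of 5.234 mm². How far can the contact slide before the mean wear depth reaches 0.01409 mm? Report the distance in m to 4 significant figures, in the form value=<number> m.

value=968.4 m

The computation holds exact precision. Quoted intermediates are rounded, and rounded once at the end to 4 significant figures.
Hardness H = 3.727 GPa = 3.727e+09 Pa.
Contact area A = 5.234 mm² = 5.234e-06 m².
Depth limit h_lim = 0.01409 mm = 1.409e-05 m.
Collected in SI base units: W = 321.2 N, H = 3.727e+09 Pa, K = 8.836e-07.
Allowed volume V_lim = h_lim·A = 1.409e-05 · 5.234e-06 = 7.375e-11 m³.
So the life L = V_lim·H/(K·W) = 7.375e-11 · 3.727e+09 / (8.836e-07 · 321.2) = 968.4 m.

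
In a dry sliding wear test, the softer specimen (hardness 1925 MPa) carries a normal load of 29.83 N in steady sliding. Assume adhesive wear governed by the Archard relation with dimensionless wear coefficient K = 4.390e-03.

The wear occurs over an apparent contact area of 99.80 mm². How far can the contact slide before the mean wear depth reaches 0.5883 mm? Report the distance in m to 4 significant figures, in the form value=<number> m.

value=863.1 m

The algebra carries full float precision; displayed values are rounded — a lone final rounding: 4 significant digits.
Hardness H = 1925 MPa = 1.925e+09 Pa.
Contact area A = 99.80 mm² = 9.980e-05 m².
Depth limit h_lim = 0.5883 mm = 5.883e-04 m.
In SI base units, W = 29.83 N, H = 1.925e+09 Pa, K = 4.390e-03.
Volume at the limit: V_lim = h_lim·A = 5.883e-04 · 9.980e-05 = 5.871e-08 m³.
Life L = V_lim·H/(K·W) = 5.871e-08 · 1.925e+09 / (4.390e-03 · 29.83) = 863.1 m.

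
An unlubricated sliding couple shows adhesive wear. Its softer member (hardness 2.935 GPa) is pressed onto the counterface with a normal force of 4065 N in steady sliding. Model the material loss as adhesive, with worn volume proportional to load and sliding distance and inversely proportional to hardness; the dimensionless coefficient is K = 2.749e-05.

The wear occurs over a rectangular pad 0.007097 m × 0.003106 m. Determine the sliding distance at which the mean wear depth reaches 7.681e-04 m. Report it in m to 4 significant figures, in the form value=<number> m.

The computation runs at full precision, and the intermediates appear rounded — one final rounding: 4 significant figures.
Hardness H = 2.935 GPa = 2.935e+09 Pa.
Contact area A = 0.007097 m × 0.003106 m = 2.204e-05 m².
SI base units throughout: W = 4065 N, H = 2.935e+09 Pa, K = 2.749e-05.
Permissible volume V_lim = h_lim·A = 7.681e-04 · 2.204e-05 = 1.693e-08 m³.
Thus life L = V_lim·H/(K·W) = 1.693e-08 · 2.935e+09 / (2.749e-05 · 4065) = 444.7 m.

value=444.7 m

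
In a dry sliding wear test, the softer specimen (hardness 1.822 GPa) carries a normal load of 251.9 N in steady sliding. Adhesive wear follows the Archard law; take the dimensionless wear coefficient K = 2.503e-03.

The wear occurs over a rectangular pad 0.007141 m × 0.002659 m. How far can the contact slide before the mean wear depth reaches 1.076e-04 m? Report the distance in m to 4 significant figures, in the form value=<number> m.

Intermediates appear rounded, and the computation holds full precision; one last rounding: 4 significant figures.
Convert: Hardness H = 1.822 GPa = 1.822e+09 Pa.
Convert: Contact area A = 0.007141 m × 0.002659 m = 1.899e-05 m².
In SI base units, W = 251.9 N, H = 1.822e+09 Pa, K = 2.503e-03.
At the depth limit, V_lim = h_lim·A = 1.076e-04 · 1.899e-05 = 2.043e-09 m³.
Life L = V_lim·H/(K·W) = 2.043e-09 · 1.822e+09 / (2.503e-03 · 251.9) = 5.904 m.

value=5.904 m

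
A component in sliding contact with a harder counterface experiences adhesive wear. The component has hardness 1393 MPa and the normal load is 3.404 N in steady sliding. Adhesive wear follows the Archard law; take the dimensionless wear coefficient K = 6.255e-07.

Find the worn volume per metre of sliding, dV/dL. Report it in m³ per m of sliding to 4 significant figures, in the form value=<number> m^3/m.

value=1.529e-15 m^3/m

The computation keeps exact precision — shown intermediates are rounded, and rounded once at the end to four significant figures.
Hardness H = 1393 MPa = 1.393e+09 Pa.
In SI base units, W = 3.404 N, H = 1.393e+09 Pa, K = 6.255e-07.
Rate of wear dV/dL = K·W/H — distance-free: 6.255e-07 · 3.404 / 1.393e+09 = 1.529e-15 m³/m.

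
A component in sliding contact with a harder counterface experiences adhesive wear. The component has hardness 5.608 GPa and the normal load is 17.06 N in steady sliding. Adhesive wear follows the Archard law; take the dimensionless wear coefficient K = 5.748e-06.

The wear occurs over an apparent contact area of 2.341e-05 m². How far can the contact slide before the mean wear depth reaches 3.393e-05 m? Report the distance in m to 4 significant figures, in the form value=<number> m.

All working math maintains full float precision. The intermediates are shown rounded. Rounded once at the end to four significant digits.
Hardness H = 5.608 GPa = 5.608e+09 Pa.
Collected in SI base units: W = 17.06 N, H = 5.608e+09 Pa, K = 5.748e-06.
Volume at the limit: V_lim = h_lim·A = 3.393e-05 · 2.341e-05 = 7.943e-10 m³.
Inverting, life L = V_lim·H/(K·W) = 7.943e-10 · 5.608e+09 / (5.748e-06 · 17.06) = 4.543e+04 m.

value=4.543e+04 m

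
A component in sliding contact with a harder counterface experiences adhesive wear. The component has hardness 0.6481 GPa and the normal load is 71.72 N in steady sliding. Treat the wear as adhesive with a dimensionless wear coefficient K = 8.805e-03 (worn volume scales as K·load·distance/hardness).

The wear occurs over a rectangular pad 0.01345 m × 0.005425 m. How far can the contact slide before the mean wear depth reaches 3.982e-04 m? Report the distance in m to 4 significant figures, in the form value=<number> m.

The algebra holds full float precision. Intermediate values appear rounded. Rounded once at the end: 4 significant digits.
Hardness H = 0.6481 GPa = 6.481e+08 Pa.
Contact area A = 0.01345 m × 0.005425 m = 7.297e-05 m².
In SI base units, W = 71.72 N, H = 6.481e+08 Pa, K = 8.805e-03.
Permissible volume V_lim = h_lim·A = 3.982e-04 · 7.297e-05 = 2.906e-08 m³.
So the life L = V_lim·H/(K·W) = 2.906e-08 · 6.481e+08 / (8.805e-03 · 71.72) = 29.82 m.

value=29.82 m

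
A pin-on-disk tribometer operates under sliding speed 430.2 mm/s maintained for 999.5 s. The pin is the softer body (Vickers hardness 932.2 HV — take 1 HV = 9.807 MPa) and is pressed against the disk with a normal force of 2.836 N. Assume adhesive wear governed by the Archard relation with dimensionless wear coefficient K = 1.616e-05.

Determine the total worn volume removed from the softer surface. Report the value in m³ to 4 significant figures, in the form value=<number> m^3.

All arithmetic carries exact precision, and intermediate values appear rounded, and one last rounding, at 4 significant figures.
Sliding speed v = 430.2 mm/s = 0.4302 m/s. Path length L = v·t = 0.4302 m/s × 999.5 s = 430.0 m.
Hardness H = 932.2 HV × 9.807 MPa/HV = 9142 MPa = 9.142e+09 Pa.
Expressed in SI base units: W = 2.836 N, H = 9.142e+09 Pa, K = 1.616e-05.
Apply Archard: V = K·W·L/H = 1.616e-05 · 2.836 · 430.0 / 9.142e+09 = 2.156e-12 m³.

value=2.156e-12 m^3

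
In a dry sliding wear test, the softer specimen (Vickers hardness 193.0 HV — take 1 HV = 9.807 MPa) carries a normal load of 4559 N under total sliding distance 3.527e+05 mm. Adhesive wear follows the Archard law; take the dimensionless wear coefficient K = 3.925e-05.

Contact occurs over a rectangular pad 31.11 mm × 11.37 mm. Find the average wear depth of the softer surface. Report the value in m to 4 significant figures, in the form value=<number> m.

The intermediates are shown rounded — the algebra keeps full float precision — a lone final rounding to four significant digits.
Convert: The distance L = 3.527e+05 mm = 352.7 m.
Convert: Hardness H = 193.0 HV × 9.807 MPa/HV = 1893 MPa = 1.893e+09 Pa.
Convert: Pad sides 31.11 mm × 11.37 mm = 0.03111 m × 0.01137 m. Contact area A = 0.03111 m × 0.01137 m = 3.537e-04 m².
In SI base units, W = 4559 N, H = 1.893e+09 Pa, K = 3.925e-05.
Archard volume V = K·W·L/H = 3.925e-05 · 4559 · 352.7 / 1.893e+09 = 3.334e-08 m³.
Mean depth h = V/A = 3.334e-08 / 3.537e-04 = 9.427e-05 m.

value=9.427e-05 m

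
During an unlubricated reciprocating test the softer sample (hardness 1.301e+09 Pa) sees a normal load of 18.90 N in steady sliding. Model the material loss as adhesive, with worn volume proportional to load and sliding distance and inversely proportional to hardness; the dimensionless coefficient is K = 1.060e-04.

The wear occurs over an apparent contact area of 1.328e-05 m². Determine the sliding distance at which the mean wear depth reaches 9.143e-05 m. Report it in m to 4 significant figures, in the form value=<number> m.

All working math keeps full float precision, and intermediates are printed rounded. Rounded just once to four significant digits.
Working in SI base units: W = 18.90 N, H = 1.301e+09 Pa, K = 1.060e-04.
Wearable volume V_lim = h_lim·A = 9.143e-05 · 1.328e-05 = 1.214e-09 m³.
Thus life L = V_lim·H/(K·W) = 1.214e-09 · 1.301e+09 / (1.060e-04 · 18.90) = 788.5 m.

value=788.5 m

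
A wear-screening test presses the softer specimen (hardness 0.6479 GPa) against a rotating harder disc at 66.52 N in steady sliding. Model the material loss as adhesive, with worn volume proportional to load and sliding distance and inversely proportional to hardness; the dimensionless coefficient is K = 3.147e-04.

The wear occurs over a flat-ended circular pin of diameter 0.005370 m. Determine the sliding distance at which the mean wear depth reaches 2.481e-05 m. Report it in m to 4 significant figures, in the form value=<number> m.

value=17.39 m

Intermediate values appear rounded. All arithmetic holds full precision; one last rounding, at 4 significant figures.
Hardness H = 0.6479 GPa = 6.479e+08 Pa.
Contact area A = π·d²/4 = π·(0.005370 m)²/4 = 2.265e-05 m².
As SI base values: W = 66.52 N, H = 6.479e+08 Pa, K = 3.147e-04.
Volume at the limit: V_lim = h_lim·A = 2.481e-05 · 2.265e-05 = 5.619e-10 m³.
Life L = V_lim·H/(K·W) = 5.619e-10 · 6.479e+08 / (3.147e-04 · 66.52) = 17.39 m.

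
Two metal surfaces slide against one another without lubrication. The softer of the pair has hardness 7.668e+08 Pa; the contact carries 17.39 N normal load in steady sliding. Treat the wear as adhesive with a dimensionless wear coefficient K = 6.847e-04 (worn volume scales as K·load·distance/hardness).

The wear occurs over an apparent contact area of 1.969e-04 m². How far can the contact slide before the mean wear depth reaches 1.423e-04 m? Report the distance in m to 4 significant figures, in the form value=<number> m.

value=1804 m

Displayed values are rounded — all arithmetic carries exact precision — a single final rounding to four significant digits.
In SI base units: W = 17.39 N, H = 7.668e+08 Pa, K = 6.847e-04.
Allowed volume V_lim = h_lim·A = 1.423e-04 · 1.969e-04 = 2.802e-08 m³.
So the life L = V_lim·H/(K·W) = 2.802e-08 · 7.668e+08 / (6.847e-04 · 17.39) = 1804 m.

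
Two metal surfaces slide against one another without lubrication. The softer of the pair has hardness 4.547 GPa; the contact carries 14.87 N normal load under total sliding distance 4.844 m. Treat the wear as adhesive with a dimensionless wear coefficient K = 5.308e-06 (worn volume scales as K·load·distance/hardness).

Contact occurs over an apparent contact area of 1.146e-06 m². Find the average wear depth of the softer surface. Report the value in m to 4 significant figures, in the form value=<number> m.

Intermediates are printed rounded — all arithmetic runs at exact precision — rounded just once: four significant digits.
Hardness H = 4.547 GPa = 4.547e+09 Pa.
SI base units throughout: W = 14.87 N, H = 4.547e+09 Pa, K = 5.308e-06.
Archard relation: V = K·W·L/H = 5.308e-06 · 14.87 · 4.844 / 4.547e+09 = 8.409e-14 m³.
Mean depth h = V/A = 8.409e-14 / 1.146e-06 = 7.337e-08 m.

value=7.337e-08 m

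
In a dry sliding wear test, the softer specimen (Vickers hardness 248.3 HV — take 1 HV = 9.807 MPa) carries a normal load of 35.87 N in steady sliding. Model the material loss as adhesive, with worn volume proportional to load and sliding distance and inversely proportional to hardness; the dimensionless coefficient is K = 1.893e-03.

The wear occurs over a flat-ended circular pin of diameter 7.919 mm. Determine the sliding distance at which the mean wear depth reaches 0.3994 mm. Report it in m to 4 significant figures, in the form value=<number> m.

The intermediates appear rounded; each operation maintains exact precision — one last rounding: four significant figures.
Hardness H = 248.3 HV × 9.807 MPa/HV = 2435 MPa = 2.435e+09 Pa.
Pin diameter d = 7.919 mm = 0.007919 m. Contact area A = π·d²/4 = π·(0.007919 m)²/4 = 4.925e-05 m².
Depth limit h_lim = 0.3994 mm = 3.994e-04 m.
Expressed in SI base units: W = 35.87 N, H = 2.435e+09 Pa, K = 1.893e-03.
Limit volume V_lim = h_lim·A = 3.994e-04 · 4.925e-05 = 1.967e-08 m³.
Life L = V_lim·H/(K·W) = 1.967e-08 · 2.435e+09 / (1.893e-03 · 35.87) = 705.5 m.

value=705.5 m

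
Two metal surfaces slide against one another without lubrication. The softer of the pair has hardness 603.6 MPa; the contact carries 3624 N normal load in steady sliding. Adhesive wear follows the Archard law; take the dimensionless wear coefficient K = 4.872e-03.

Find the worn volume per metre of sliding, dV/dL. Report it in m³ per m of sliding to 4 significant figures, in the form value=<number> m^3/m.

value=2.925e-08 m^3/m

Intermediates appear rounded; the computation maintains full precision, and one final rounding, at 4 significant digits.
Convert: Hardness H = 603.6 MPa = 6.036e+08 Pa.
Collected in SI base units: W = 3624 N, H = 6.036e+08 Pa, K = 4.872e-03.
Wear rate dV/dL = K·W/H, per unit distance: 4.872e-03 · 3624 / 6.036e+08 = 2.925e-08 m³/m.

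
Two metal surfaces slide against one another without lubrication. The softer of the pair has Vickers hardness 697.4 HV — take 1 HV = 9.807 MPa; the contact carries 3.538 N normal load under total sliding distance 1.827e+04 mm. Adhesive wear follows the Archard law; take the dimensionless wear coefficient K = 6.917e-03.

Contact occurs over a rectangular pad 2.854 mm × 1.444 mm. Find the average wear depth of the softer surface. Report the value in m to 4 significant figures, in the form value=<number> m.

All working math keeps exact precision. Intermediate values are printed rounded; one last rounding: four significant digits.
Convert: Distance covered L = 1.827e+04 mm = 18.27 m.
Convert: Hardness H = 697.4 HV × 9.807 MPa/HV = 6839 MPa = 6.839e+09 Pa.
Convert: Pad sides 2.854 mm × 1.444 mm = 0.002854 m × 0.001444 m. Contact area A = 0.002854 m × 0.001444 m = 4.121e-06 m².
Expressed in SI base units: W = 3.538 N, H = 6.839e+09 Pa, K = 6.917e-03.
Apply Archard: V = K·W·L/H = 6.917e-03 · 3.538 · 18.27 / 6.839e+09 = 6.537e-11 m³.
Mean depth h = V/A = 6.537e-11 / 4.121e-06 = 1.586e-05 m.

value=1.586e-05 m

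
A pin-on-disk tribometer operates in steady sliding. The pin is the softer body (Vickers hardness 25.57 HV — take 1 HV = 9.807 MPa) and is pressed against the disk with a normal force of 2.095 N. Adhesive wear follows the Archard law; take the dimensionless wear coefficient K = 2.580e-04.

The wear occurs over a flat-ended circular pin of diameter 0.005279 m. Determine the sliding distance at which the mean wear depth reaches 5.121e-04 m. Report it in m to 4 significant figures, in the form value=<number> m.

value=5200 m

Displayed values are rounded, and the computation keeps full float precision — one final rounding: four significant digits.
Convert: Hardness H = 25.57 HV × 9.807 MPa/HV = 250.8 MPa = 2.508e+08 Pa.
Convert: Contact area A = π·d²/4 = π·(0.005279 m)²/4 = 2.189e-05 m².
Expressed in SI base units: W = 2.095 N, H = 2.508e+08 Pa, K = 2.580e-04.
At the depth limit, V_lim = h_lim·A = 5.121e-04 · 2.189e-05 = 1.121e-08 m³.
Inverting, life L = V_lim·H/(K·W) = 1.121e-08 · 2.508e+08 / (2.580e-04 · 2.095) = 5200 m.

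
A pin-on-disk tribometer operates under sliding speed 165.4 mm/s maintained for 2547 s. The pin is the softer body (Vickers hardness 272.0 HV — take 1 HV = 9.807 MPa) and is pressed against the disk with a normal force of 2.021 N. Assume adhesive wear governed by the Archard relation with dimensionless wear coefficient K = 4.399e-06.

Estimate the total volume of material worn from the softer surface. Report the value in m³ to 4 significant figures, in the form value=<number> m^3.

Printed values are rounded, and each operation maintains exact precision. Rounded just once, at 4 significant digits.
Sliding speed v = 165.4 mm/s = 0.1654 m/s. Distance covered L = v·t = 0.1654 m/s × 2547 s = 421.3 m.
Hardness H = 272.0 HV × 9.807 MPa/HV = 2668 MPa = 2.668e+09 Pa.
Expressed in SI base units: W = 2.021 N, H = 2.668e+09 Pa, K = 4.399e-06.
Volume removed: V = K·W·L/H = 4.399e-06 · 2.021 · 421.3 / 2.668e+09 = 1.404e-12 m³.

value=1.404e-12 m^3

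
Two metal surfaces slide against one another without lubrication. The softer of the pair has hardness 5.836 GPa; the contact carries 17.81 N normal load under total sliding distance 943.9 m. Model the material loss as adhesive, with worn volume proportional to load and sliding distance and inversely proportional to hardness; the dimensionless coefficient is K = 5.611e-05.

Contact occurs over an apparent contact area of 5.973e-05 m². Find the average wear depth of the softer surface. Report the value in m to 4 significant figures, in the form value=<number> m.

value=2.706e-06 m

Intermediate values are printed rounded. Every step holds full precision, and rounded once at the end to four significant figures.
Hardness H = 5.836 GPa = 5.836e+09 Pa.
In SI base units, W = 17.81 N, H = 5.836e+09 Pa, K = 5.611e-05.
Worn volume V = K·W·L/H = 5.611e-05 · 17.81 · 943.9 / 5.836e+09 = 1.616e-10 m³.
Depth h = V/A = 1.616e-10 / 5.973e-05 = 2.706e-06 m.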